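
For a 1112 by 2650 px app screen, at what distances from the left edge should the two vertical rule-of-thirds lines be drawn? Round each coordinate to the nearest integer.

1112 / 3 = 370.67, so the vertical lines sit at one and two thirds of 1112.

x = 371 px and x = 741 px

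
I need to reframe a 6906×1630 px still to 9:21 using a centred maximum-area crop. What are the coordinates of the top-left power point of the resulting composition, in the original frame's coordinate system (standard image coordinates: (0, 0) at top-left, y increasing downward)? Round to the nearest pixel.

x = 3337 px, y = 543 px

6906/1630 > 9/21, so the 9:21 crop keeps the full height 1630 and trims width to 1630 × 9/21 = 698.57 px.
Left offset = (6906 − 698.57)/2 = 3103.71 px; top offset = 0.
Top-left is one-third across and one-third down within the crop:
x = 3103.71 + 1 × 698.57/3 ≈ 3337; y = 0.00 + 1 × 1630.00/3 ≈ 543.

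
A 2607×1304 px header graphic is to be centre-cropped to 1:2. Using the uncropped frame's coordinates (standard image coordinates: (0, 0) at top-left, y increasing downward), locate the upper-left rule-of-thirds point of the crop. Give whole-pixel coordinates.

2607/1304 > 1/2, so the 1:2 crop keeps the full height 1304 and trims width to 1304 × 1/2 = 652.00 px.
Left offset = (2607 − 652.00)/2 = 977.50 px; top offset = 0.
Upper-left is one-third across and one-third down within the crop:
x = 977.50 + 1 × 652.00/3 ≈ 1195; y = 0.00 + 1 × 1304.00/3 ≈ 435.

x = 1195 px, y = 435 px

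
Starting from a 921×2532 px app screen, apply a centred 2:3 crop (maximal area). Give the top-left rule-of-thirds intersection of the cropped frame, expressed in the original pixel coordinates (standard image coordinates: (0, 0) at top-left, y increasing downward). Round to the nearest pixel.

x = 307 px, y = 1036 px

921/2532 < 2/3, so the 2:3 crop keeps the full width 921 and trims height to 921 × 3/2 = 1381.50 px.
Top offset = (2532 − 1381.50)/2 = 575.25 px; left offset = 0.
Top-left is one-third across and one-third down within the crop:
x = 0.00 + 1 × 921.00/3 ≈ 307; y = 575.25 + 1 × 1381.50/3 ≈ 1036.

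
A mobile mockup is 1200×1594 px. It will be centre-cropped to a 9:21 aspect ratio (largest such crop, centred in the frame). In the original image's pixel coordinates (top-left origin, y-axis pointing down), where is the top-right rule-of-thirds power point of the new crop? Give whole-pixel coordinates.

1200/1594 > 9/21, so the 9:21 crop keeps the full height 1594 and trims width to 1594 × 9/21 = 683.14 px.
Left offset = (1200 − 683.14)/2 = 258.43 px; top offset = 0.
Top-right is two-thirds across and one-third down within the crop:
x = 258.43 + 2 × 683.14/3 ≈ 714; y = 0.00 + 1 × 1594.00/3 ≈ 531.

(714, 531)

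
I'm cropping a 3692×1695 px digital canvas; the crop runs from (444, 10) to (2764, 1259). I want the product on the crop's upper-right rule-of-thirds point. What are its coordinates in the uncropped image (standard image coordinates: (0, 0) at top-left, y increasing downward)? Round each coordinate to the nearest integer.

Crop width = 2764 − 444 = 2320 px; one third is 773.33 px.
Crop height = 1259 − 10 = 1249 px; one third is 416.33 px.
The upper-right point is two-thirds across and one-third down within the crop:
x = 444 + 2 × 773.33 ≈ 1991; y = 10 + 1 × 416.33 ≈ 426.

(1991, 426)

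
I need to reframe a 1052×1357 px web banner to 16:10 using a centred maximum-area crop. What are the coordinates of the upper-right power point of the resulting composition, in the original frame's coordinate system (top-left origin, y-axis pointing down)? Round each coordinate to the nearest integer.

x = 701 px, y = 569 px

1052/1357 < 16/10, so the 16:10 crop keeps the full width 1052 and trims height to 1052 × 10/16 = 657.50 px.
Top offset = (1357 − 657.50)/2 = 349.75 px; left offset = 0.
Upper-right is two-thirds across and one-third down within the crop:
x = 0.00 + 2 × 1052.00/3 ≈ 701; y = 349.75 + 1 × 657.50/3 ≈ 569.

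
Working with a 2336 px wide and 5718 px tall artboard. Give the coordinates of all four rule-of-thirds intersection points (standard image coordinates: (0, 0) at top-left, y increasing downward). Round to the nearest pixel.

(779, 1906), (1557, 1906), (779, 3812), (1557, 3812)

One third of 2336 is 778.67; one third of 5718 is 1906.
Vertical third lines at x = 779 and x = 1557; horizontal third lines at y = 1906 and y = 3812.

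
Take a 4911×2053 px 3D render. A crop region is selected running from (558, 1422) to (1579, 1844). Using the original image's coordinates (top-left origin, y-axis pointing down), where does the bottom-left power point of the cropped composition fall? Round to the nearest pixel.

(898, 1703)

Crop width = 1579 − 558 = 1021 px; one third is 340.33 px.
Crop height = 1844 − 1422 = 422 px; one third is 140.67 px.
The bottom-left point is one-third across and two-thirds down within the crop:
x = 558 + 1 × 340.33 ≈ 898; y = 1422 + 2 × 140.67 ≈ 1703.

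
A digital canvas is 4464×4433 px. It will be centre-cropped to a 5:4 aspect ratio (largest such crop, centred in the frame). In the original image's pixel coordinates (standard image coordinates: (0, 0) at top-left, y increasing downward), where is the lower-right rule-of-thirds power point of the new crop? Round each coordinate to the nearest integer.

x = 2976 px, y = 2812 px

4464/4433 < 5/4, so the 5:4 crop keeps the full width 4464 and trims height to 4464 × 4/5 = 3571.20 px.
Top offset = (4433 − 3571.20)/2 = 430.90 px; left offset = 0.
Lower-right is two-thirds across and two-thirds down within the crop:
x = 0.00 + 2 × 4464.00/3 ≈ 2976; y = 430.90 + 2 × 3571.20/3 ≈ 2812.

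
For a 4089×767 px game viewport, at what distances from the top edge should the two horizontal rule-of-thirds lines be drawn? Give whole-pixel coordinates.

767 / 3 = 255.67, so the horizontal lines sit at one and two thirds of 767.

y = 256 px and y = 511 px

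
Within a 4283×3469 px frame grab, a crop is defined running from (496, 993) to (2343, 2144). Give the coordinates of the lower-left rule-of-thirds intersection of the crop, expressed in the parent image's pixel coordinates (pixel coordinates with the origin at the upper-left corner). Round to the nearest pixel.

Crop width = 2343 − 496 = 1847 px; one third is 615.67 px.
Crop height = 2144 − 993 = 1151 px; one third is 383.67 px.
The lower-left point is one-third across and two-thirds down within the crop:
x = 496 + 1 × 615.67 ≈ 1112; y = 993 + 2 × 383.67 ≈ 1760.

(1112, 1760)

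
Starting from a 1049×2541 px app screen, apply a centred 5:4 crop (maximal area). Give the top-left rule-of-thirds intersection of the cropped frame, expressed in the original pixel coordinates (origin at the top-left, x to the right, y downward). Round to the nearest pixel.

1049/2541 < 5/4, so the 5:4 crop keeps the full width 1049 and trims height to 1049 × 4/5 = 839.20 px.
Top offset = (2541 − 839.20)/2 = 850.90 px; left offset = 0.
Top-left is one-third across and one-third down within the crop:
x = 0.00 + 1 × 1049.00/3 ≈ 350; y = 850.90 + 1 × 839.20/3 ≈ 1131.

x = 350 px, y = 1131 px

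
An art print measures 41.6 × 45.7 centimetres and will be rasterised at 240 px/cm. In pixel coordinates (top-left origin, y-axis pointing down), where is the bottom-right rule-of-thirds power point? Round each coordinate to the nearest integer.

x = 6656 px, y = 7312 px

In pixels the canvas is 41.6 × 240 = 9984 wide and 45.7 × 240 = 10968 tall.
The bottom-right point is two-thirds across and two-thirds down:
x = 2 × 9984/3 ≈ 6656; y = 2 × 10968/3 ≈ 7312.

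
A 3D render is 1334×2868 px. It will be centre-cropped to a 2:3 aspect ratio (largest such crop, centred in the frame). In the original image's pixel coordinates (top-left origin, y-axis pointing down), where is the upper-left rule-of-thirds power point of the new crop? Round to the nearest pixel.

1334/2868 < 2/3, so the 2:3 crop keeps the full width 1334 and trims height to 1334 × 3/2 = 2001.00 px.
Top offset = (2868 − 2001.00)/2 = 433.50 px; left offset = 0.
Upper-left is one-third across and one-third down within the crop:
x = 0.00 + 1 × 1334.00/3 ≈ 445; y = 433.50 + 1 × 2001.00/3 ≈ 1101.

x = 445 px, y = 1101 px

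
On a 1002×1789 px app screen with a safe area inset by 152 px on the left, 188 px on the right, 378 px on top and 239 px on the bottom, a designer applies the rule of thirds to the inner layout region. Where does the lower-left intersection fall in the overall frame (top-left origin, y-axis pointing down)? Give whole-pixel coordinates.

x = 373 px, y = 1159 px

Content width = 1002 − 152 − 188 = 662 px; content height = 1789 − 378 − 239 = 1172 px.
Lower-left is one-third across and two-thirds down within the inner layout region.
x = 152 + 1 × 662/3 = 152 + 220.67 ≈ 373
y = 378 + 2 × 1172/3 = 378 + 781.33 ≈ 1159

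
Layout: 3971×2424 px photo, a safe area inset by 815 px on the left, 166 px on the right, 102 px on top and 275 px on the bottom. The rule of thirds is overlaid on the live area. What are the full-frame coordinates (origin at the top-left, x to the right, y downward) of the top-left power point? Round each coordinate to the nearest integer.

x = 1812 px, y = 784 px

Content width = 3971 − 815 − 166 = 2990 px; content height = 2424 − 102 − 275 = 2047 px.
Top-left is one-third across and one-third down within the live area.
x = 815 + 1 × 2990/3 = 815 + 996.67 ≈ 1812
y = 102 + 1 × 2047/3 = 102 + 682.33 ≈ 784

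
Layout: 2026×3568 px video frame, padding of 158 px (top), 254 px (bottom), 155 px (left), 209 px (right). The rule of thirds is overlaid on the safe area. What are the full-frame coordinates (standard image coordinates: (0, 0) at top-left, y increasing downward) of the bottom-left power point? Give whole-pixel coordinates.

(709, 2262)

Content width = 2026 − 155 − 209 = 1662 px; content height = 3568 − 158 − 254 = 3156 px.
Bottom-left is one-third across and two-thirds down within the safe area.
x = 155 + 1 × 1662/3 = 155 + 554.00 ≈ 709
y = 158 + 2 × 3156/3 = 158 + 2104.00 ≈ 2262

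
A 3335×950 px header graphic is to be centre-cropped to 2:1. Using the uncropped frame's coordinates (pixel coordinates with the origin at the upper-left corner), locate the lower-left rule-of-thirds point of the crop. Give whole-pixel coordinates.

3335/950 > 2/1, so the 2:1 crop keeps the full height 950 and trims width to 950 × 2/1 = 1900.00 px.
Left offset = (3335 − 1900.00)/2 = 717.50 px; top offset = 0.
Lower-left is one-third across and two-thirds down within the crop:
x = 717.50 + 1 × 1900.00/3 ≈ 1351; y = 0.00 + 2 × 950.00/3 ≈ 633.

(1351, 633)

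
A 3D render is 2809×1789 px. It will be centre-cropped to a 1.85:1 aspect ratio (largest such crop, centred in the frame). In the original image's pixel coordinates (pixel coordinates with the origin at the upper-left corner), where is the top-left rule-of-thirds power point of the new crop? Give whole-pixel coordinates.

2809/1789 < 1.85/1, so the 1.85:1 crop keeps the full width 2809 and trims height to 2809 × 1/1.85 = 1518.38 px.
Top offset = (1789 − 1518.38)/2 = 135.31 px; left offset = 0.
Top-left is one-third across and one-third down within the crop:
x = 0.00 + 1 × 2809.00/3 ≈ 936; y = 135.31 + 1 × 1518.38/3 ≈ 641.

x = 936 px, y = 641 px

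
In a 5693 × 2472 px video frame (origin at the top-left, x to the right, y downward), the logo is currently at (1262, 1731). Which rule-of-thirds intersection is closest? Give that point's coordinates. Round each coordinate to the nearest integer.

(1898, 1648)

Third lines: x ∈ {1898, 3795}, y ∈ {824, 1648}.
1262 is closer to x = 1898; 1731 is closer to y = 1648.
So the nearest intersection is the lower-left power point.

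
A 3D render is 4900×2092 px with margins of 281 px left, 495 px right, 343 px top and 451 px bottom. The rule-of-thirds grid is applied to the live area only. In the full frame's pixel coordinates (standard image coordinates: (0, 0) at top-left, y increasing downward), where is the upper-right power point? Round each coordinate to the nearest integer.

Content width = 4900 − 281 − 495 = 4124 px; content height = 2092 − 343 − 451 = 1298 px.
Upper-right is two-thirds across and one-third down within the live area.
x = 281 + 2 × 4124/3 = 281 + 2749.33 ≈ 3030
y = 343 + 1 × 1298/3 = 343 + 432.67 ≈ 776

x = 3030 px, y = 776 px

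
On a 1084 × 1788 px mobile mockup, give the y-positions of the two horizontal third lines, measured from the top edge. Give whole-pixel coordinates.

1788 / 3 = 596, so the horizontal lines sit at one and two thirds of 1788.

596 px and 1192 px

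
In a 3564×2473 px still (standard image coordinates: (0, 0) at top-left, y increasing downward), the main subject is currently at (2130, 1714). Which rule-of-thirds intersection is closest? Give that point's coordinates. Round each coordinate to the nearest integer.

(2376, 1649)

Third lines: x ∈ {1188, 2376}, y ∈ {824, 1649}.
2130 is closer to x = 2376; 1714 is closer to y = 1649.
So the nearest intersection is the lower-right power point.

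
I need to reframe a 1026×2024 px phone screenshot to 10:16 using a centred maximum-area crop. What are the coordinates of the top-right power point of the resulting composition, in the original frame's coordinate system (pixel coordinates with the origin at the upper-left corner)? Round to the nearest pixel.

1026/2024 < 10/16, so the 10:16 crop keeps the full width 1026 and trims height to 1026 × 16/10 = 1641.60 px.
Top offset = (2024 − 1641.60)/2 = 191.20 px; left offset = 0.
Top-right is two-thirds across and one-third down within the crop:
x = 0.00 + 2 × 1026.00/3 ≈ 684; y = 191.20 + 1 × 1641.60/3 ≈ 738.

(684, 738)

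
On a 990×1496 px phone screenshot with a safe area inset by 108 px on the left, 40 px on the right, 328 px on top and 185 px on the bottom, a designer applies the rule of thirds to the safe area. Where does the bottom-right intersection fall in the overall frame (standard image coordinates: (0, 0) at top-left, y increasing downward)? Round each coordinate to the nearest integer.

Content width = 990 − 108 − 40 = 842 px; content height = 1496 − 328 − 185 = 983 px.
Bottom-right is two-thirds across and two-thirds down within the safe area.
x = 108 + 2 × 842/3 = 108 + 561.33 ≈ 669
y = 328 + 2 × 983/3 = 328 + 655.33 ≈ 983

x = 669 px, y = 983 px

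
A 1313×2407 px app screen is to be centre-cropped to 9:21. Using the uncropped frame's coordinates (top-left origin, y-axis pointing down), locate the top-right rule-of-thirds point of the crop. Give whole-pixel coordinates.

(828, 802)

1313/2407 > 9/21, so the 9:21 crop keeps the full height 2407 and trims width to 2407 × 9/21 = 1031.57 px.
Left offset = (1313 − 1031.57)/2 = 140.71 px; top offset = 0.
Top-right is two-thirds across and one-third down within the crop:
x = 140.71 + 2 × 1031.57/3 ≈ 828; y = 0.00 + 1 × 2407.00/3 ≈ 802.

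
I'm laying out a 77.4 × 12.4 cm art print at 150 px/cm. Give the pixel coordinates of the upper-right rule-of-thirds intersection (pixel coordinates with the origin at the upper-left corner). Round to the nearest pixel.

(7740, 620)

In pixels the canvas is 77.4 × 150 = 11610 wide and 12.4 × 150 = 1860 tall.
The upper-right point is two-thirds across and one-third down:
x = 2 × 11610/3 ≈ 7740; y = 1 × 1860/3 ≈ 620.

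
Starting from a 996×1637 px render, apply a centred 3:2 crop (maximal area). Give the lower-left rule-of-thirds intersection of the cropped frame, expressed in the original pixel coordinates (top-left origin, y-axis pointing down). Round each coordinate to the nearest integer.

(332, 929)

996/1637 < 3/2, so the 3:2 crop keeps the full width 996 and trims height to 996 × 2/3 = 664.00 px.
Top offset = (1637 − 664.00)/2 = 486.50 px; left offset = 0.
Lower-left is one-third across and two-thirds down within the crop:
x = 0.00 + 1 × 996.00/3 ≈ 332; y = 486.50 + 2 × 664.00/3 ≈ 929.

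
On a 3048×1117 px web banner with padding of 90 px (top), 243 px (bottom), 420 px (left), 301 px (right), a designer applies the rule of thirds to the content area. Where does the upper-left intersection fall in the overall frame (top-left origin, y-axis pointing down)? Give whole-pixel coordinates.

(1196, 351)

Content width = 3048 − 420 − 301 = 2327 px; content height = 1117 − 90 − 243 = 784 px.
Upper-left is one-third across and one-third down within the content area.
x = 420 + 1 × 2327/3 = 420 + 775.67 ≈ 1196
y = 90 + 1 × 784/3 = 90 + 261.33 ≈ 351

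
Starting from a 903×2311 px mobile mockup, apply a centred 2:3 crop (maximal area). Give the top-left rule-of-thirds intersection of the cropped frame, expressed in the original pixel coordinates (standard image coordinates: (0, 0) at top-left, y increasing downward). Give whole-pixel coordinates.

(301, 930)

903/2311 < 2/3, so the 2:3 crop keeps the full width 903 and trims height to 903 × 3/2 = 1354.50 px.
Top offset = (2311 − 1354.50)/2 = 478.25 px; left offset = 0.
Top-left is one-third across and one-third down within the crop:
x = 0.00 + 1 × 903.00/3 ≈ 301; y = 478.25 + 1 × 1354.50/3 ≈ 930.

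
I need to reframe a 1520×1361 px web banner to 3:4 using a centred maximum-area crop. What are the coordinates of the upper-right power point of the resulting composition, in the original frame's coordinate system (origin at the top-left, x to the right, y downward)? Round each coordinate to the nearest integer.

(930, 454)

1520/1361 > 3/4, so the 3:4 crop keeps the full height 1361 and trims width to 1361 × 3/4 = 1020.75 px.
Left offset = (1520 − 1020.75)/2 = 249.62 px; top offset = 0.
Upper-right is two-thirds across and one-third down within the crop:
x = 249.62 + 2 × 1020.75/3 ≈ 930; y = 0.00 + 1 × 1361.00/3 ≈ 454.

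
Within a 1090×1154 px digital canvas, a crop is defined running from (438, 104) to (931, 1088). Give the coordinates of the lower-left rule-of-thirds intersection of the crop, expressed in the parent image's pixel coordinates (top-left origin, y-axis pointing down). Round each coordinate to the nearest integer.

x = 602 px, y = 760 px

Crop width = 931 − 438 = 493 px; one third is 164.33 px.
Crop height = 1088 − 104 = 984 px; one third is 328.00 px.
The lower-left point is one-third across and two-thirds down within the crop:
x = 438 + 1 × 164.33 ≈ 602; y = 104 + 2 × 328.00 ≈ 760.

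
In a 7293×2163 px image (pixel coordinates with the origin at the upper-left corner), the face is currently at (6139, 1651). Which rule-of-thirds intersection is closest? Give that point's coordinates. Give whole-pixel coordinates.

Third lines: x ∈ {2431, 4862}, y ∈ {721, 1442}.
6139 is closer to x = 4862; 1651 is closer to y = 1442.
So the nearest intersection is the lower-right power point.

x = 4862 px, y = 1442 px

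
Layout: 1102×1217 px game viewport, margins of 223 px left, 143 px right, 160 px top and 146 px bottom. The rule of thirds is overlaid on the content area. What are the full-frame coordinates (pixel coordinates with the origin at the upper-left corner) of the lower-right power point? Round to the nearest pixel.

(714, 767)

Content width = 1102 − 223 − 143 = 736 px; content height = 1217 − 160 − 146 = 911 px.
Lower-right is two-thirds across and two-thirds down within the content area.
x = 223 + 2 × 736/3 = 223 + 490.67 ≈ 714
y = 160 + 2 × 911/3 = 160 + 607.33 ≈ 767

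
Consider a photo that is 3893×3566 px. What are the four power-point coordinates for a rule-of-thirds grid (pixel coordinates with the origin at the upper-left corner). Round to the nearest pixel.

(1298, 1189), (2595, 1189), (1298, 2377), (2595, 2377)

One third of 3893 is 1297.67; one third of 3566 is 1188.67.
Vertical third lines at x = 1298 and x = 2595; horizontal third lines at y = 1189 and y = 2377.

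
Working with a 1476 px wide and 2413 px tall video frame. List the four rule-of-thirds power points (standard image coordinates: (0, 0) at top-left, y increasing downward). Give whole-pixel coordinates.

One third of 1476 is 492; one third of 2413 is 804.33.
Vertical third lines at x = 492 and x = 984; horizontal third lines at y = 804 and y = 1609.

(492, 804), (984, 804), (492, 1609), (984, 1609)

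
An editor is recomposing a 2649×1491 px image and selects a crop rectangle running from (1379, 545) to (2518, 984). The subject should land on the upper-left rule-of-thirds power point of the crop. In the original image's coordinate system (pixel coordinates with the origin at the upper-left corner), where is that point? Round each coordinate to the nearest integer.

x = 1759 px, y = 691 px

Crop width = 2518 − 1379 = 1139 px; one third is 379.67 px.
Crop height = 984 − 545 = 439 px; one third is 146.33 px.
The upper-left point is one-third across and one-third down within the crop:
x = 1379 + 1 × 379.67 ≈ 1759; y = 545 + 1 × 146.33 ≈ 691.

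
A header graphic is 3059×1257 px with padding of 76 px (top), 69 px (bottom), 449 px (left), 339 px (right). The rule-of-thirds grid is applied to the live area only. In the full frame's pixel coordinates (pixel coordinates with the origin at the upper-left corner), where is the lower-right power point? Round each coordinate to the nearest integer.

(1963, 817)

Content width = 3059 − 449 − 339 = 2271 px; content height = 1257 − 76 − 69 = 1112 px.
Lower-right is two-thirds across and two-thirds down within the live area.
x = 449 + 2 × 2271/3 = 449 + 1514.00 ≈ 1963
y = 76 + 2 × 1112/3 = 76 + 741.33 ≈ 817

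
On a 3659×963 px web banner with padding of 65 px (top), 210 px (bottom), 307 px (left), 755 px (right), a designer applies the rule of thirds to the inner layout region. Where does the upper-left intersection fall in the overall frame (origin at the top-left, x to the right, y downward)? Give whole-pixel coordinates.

(1173, 294)

Content width = 3659 − 307 − 755 = 2597 px; content height = 963 − 65 − 210 = 688 px.
Upper-left is one-third across and one-third down within the inner layout region.
x = 307 + 1 × 2597/3 = 307 + 865.67 ≈ 1173
y = 65 + 1 × 688/3 = 65 + 229.33 ≈ 294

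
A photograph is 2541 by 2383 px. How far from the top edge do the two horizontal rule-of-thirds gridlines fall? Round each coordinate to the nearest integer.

794 px and 1589 px

2383 / 3 = 794.33, so the horizontal lines sit at one and two thirds of 2383.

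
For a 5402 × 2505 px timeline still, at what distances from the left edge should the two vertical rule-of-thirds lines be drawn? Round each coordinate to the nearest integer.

1801 px and 3601 px

5402 / 3 = 1800.67, so the vertical lines sit at one and two thirds of 5402.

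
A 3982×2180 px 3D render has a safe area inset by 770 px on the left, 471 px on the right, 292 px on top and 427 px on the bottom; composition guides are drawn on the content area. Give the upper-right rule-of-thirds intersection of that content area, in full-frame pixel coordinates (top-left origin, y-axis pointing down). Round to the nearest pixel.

Content width = 3982 − 770 − 471 = 2741 px; content height = 2180 − 292 − 427 = 1461 px.
Upper-right is two-thirds across and one-third down within the content area.
x = 770 + 2 × 2741/3 = 770 + 1827.33 ≈ 2597
y = 292 + 1 × 1461/3 = 292 + 487.00 ≈ 779

(2597, 779)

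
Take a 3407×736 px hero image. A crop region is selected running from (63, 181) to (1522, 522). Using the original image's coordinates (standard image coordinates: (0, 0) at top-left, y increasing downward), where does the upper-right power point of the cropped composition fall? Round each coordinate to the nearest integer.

Crop width = 1522 − 63 = 1459 px; one third is 486.33 px.
Crop height = 522 − 181 = 341 px; one third is 113.67 px.
The upper-right point is two-thirds across and one-third down within the crop:
x = 63 + 2 × 486.33 ≈ 1036; y = 181 + 1 × 113.67 ≈ 295.

x = 1036 px, y = 295 px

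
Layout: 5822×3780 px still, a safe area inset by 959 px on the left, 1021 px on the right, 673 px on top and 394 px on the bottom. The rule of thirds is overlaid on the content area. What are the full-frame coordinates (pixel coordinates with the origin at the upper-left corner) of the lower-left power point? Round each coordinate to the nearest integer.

(2240, 2482)

Content width = 5822 − 959 − 1021 = 3842 px; content height = 3780 − 673 − 394 = 2713 px.
Lower-left is one-third across and two-thirds down within the content area.
x = 959 + 1 × 3842/3 = 959 + 1280.67 ≈ 2240
y = 673 + 2 × 2713/3 = 673 + 1808.67 ≈ 2482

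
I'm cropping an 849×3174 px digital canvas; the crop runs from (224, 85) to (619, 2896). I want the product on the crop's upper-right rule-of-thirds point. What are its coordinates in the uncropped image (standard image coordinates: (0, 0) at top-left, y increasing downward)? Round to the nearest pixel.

Crop width = 619 − 224 = 395 px; one third is 131.67 px.
Crop height = 2896 − 85 = 2811 px; one third is 937.00 px.
The upper-right point is two-thirds across and one-third down within the crop:
x = 224 + 2 × 131.67 ≈ 487; y = 85 + 1 × 937.00 ≈ 1022.

(487, 1022)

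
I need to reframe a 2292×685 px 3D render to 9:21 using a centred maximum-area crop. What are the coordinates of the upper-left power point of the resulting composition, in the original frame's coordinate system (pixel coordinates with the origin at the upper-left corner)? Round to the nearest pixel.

2292/685 > 9/21, so the 9:21 crop keeps the full height 685 and trims width to 685 × 9/21 = 293.57 px.
Left offset = (2292 − 293.57)/2 = 999.21 px; top offset = 0.
Upper-left is one-third across and one-third down within the crop:
x = 999.21 + 1 × 293.57/3 ≈ 1097; y = 0.00 + 1 × 685.00/3 ≈ 228.

(1097, 228)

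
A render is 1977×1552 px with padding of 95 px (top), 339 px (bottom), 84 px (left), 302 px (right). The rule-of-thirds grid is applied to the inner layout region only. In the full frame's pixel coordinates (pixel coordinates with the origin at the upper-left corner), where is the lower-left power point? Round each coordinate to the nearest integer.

x = 614 px, y = 840 px

Content width = 1977 − 84 − 302 = 1591 px; content height = 1552 − 95 − 339 = 1118 px.
Lower-left is one-third across and two-thirds down within the inner layout region.
x = 84 + 1 × 1591/3 = 84 + 530.33 ≈ 614
y = 95 + 2 × 1118/3 = 95 + 745.33 ≈ 840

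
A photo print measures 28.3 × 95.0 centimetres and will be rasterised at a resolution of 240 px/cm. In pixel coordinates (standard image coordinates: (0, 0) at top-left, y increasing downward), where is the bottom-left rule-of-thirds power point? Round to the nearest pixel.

(2264, 15200)

In pixels the canvas is 28.3 × 240 = 6792 wide and 95.0 × 240 = 22800 tall.
The bottom-left point is one-third across and two-thirds down:
x = 1 × 6792/3 ≈ 2264; y = 2 × 22800/3 ≈ 15200.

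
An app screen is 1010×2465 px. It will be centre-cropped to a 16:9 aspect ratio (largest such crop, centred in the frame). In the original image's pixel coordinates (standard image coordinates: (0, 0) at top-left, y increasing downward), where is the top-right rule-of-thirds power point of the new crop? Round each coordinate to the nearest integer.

(673, 1138)

1010/2465 < 16/9, so the 16:9 crop keeps the full width 1010 and trims height to 1010 × 9/16 = 568.12 px.
Top offset = (2465 − 568.12)/2 = 948.44 px; left offset = 0.
Top-right is two-thirds across and one-third down within the crop:
x = 0.00 + 2 × 1010.00/3 ≈ 673; y = 948.44 + 1 × 568.12/3 ≈ 1138.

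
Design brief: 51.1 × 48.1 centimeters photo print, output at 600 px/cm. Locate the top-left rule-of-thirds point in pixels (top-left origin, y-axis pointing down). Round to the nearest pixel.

x = 10220 px, y = 9620 px

In pixels the canvas is 51.1 × 600 = 30660 wide and 48.1 × 600 = 28860 tall.
The top-left point is one-third across and one-third down:
x = 1 × 30660/3 ≈ 10220; y = 1 × 28860/3 ≈ 9620.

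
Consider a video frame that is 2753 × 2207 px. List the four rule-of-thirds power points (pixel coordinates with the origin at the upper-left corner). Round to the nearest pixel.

One third of 2753 is 917.67; one third of 2207 is 735.67.
Vertical third lines at x = 918 and x = 1835; horizontal third lines at y = 736 and y = 1471.

(918, 736), (1835, 736), (918, 1471), (1835, 1471)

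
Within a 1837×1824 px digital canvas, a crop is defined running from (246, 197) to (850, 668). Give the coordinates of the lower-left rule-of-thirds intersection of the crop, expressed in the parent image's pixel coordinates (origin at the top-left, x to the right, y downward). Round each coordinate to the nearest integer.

Crop width = 850 − 246 = 604 px; one third is 201.33 px.
Crop height = 668 − 197 = 471 px; one third is 157.00 px.
The lower-left point is one-third across and two-thirds down within the crop:
x = 246 + 1 × 201.33 ≈ 447; y = 197 + 2 × 157.00 ≈ 511.

x = 447 px, y = 511 px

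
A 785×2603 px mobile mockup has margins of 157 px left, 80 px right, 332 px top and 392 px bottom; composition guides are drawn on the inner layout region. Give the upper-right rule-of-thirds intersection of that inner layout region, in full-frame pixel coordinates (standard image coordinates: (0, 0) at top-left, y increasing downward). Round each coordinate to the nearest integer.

(522, 958)

Content width = 785 − 157 − 80 = 548 px; content height = 2603 − 332 − 392 = 1879 px.
Upper-right is two-thirds across and one-third down within the inner layout region.
x = 157 + 2 × 548/3 = 157 + 365.33 ≈ 522
y = 332 + 1 × 1879/3 = 332 + 626.33 ≈ 958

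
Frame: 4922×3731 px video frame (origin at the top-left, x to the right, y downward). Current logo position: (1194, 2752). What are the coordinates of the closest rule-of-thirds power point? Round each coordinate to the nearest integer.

Third lines: x ∈ {1641, 3281}, y ∈ {1244, 2487}.
1194 is closer to x = 1641; 2752 is closer to y = 2487.
So the nearest intersection is the lower-left power point.

(1641, 2487)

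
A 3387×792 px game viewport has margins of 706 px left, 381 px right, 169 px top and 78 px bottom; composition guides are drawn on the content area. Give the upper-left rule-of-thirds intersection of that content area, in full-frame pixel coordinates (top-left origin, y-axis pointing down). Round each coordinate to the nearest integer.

Content width = 3387 − 706 − 381 = 2300 px; content height = 792 − 169 − 78 = 545 px.
Upper-left is one-third across and one-third down within the content area.
x = 706 + 1 × 2300/3 = 706 + 766.67 ≈ 1473
y = 169 + 1 × 545/3 = 169 + 181.67 ≈ 351

x = 1473 px, y = 351 px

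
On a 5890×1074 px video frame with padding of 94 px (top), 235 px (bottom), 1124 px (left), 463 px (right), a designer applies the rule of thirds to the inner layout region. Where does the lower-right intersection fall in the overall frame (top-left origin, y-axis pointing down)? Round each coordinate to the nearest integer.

x = 3993 px, y = 591 px

Content width = 5890 − 1124 − 463 = 4303 px; content height = 1074 − 94 − 235 = 745 px.
Lower-right is two-thirds across and two-thirds down within the inner layout region.
x = 1124 + 2 × 4303/3 = 1124 + 2868.67 ≈ 3993
y = 94 + 2 × 745/3 = 94 + 496.67 ≈ 591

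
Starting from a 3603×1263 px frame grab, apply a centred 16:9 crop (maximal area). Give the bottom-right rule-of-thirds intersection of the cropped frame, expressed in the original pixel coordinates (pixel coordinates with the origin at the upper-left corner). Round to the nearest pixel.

x = 2176 px, y = 842 px

3603/1263 > 16/9, so the 16:9 crop keeps the full height 1263 and trims width to 1263 × 16/9 = 2245.33 px.
Left offset = (3603 − 2245.33)/2 = 678.83 px; top offset = 0.
Bottom-right is two-thirds across and two-thirds down within the crop:
x = 678.83 + 2 × 2245.33/3 ≈ 2176; y = 0.00 + 2 × 1263.00/3 ≈ 842.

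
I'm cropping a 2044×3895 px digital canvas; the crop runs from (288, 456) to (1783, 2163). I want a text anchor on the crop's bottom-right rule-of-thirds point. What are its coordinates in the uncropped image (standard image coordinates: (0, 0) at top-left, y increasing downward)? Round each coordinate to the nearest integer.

Crop width = 1783 − 288 = 1495 px; one third is 498.33 px.
Crop height = 2163 − 456 = 1707 px; one third is 569.00 px.
The bottom-right point is two-thirds across and two-thirds down within the crop:
x = 288 + 2 × 498.33 ≈ 1285; y = 456 + 2 × 569.00 ≈ 1594.

(1285, 1594)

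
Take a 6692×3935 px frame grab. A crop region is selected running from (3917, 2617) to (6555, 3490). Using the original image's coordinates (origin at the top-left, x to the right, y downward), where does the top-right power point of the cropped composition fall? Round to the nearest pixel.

Crop width = 6555 − 3917 = 2638 px; one third is 879.33 px.
Crop height = 3490 − 2617 = 873 px; one third is 291.00 px.
The top-right point is two-thirds across and one-third down within the crop:
x = 3917 + 2 × 879.33 ≈ 5676; y = 2617 + 1 × 291.00 ≈ 2908.

(5676, 2908)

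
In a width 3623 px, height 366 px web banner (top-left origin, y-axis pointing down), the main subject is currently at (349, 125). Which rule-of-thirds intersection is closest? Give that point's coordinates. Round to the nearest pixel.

x = 1208 px, y = 122 px

Third lines: x ∈ {1208, 2415}, y ∈ {122, 244}.
349 is closer to x = 1208; 125 is closer to y = 122.
So the nearest intersection is the upper-left power point.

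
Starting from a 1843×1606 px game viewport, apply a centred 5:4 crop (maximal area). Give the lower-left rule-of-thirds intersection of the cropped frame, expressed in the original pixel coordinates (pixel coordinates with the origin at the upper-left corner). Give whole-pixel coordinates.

1843/1606 < 5/4, so the 5:4 crop keeps the full width 1843 and trims height to 1843 × 4/5 = 1474.40 px.
Top offset = (1606 − 1474.40)/2 = 65.80 px; left offset = 0.
Lower-left is one-third across and two-thirds down within the crop:
x = 0.00 + 1 × 1843.00/3 ≈ 614; y = 65.80 + 2 × 1474.40/3 ≈ 1049.

(614, 1049)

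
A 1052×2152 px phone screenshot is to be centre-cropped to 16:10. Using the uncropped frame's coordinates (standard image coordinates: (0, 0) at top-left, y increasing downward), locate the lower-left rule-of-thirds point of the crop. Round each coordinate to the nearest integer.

1052/2152 < 16/10, so the 16:10 crop keeps the full width 1052 and trims height to 1052 × 10/16 = 657.50 px.
Top offset = (2152 − 657.50)/2 = 747.25 px; left offset = 0.
Lower-left is one-third across and two-thirds down within the crop:
x = 0.00 + 1 × 1052.00/3 ≈ 351; y = 747.25 + 2 × 657.50/3 ≈ 1186.

x = 351 px, y = 1186 px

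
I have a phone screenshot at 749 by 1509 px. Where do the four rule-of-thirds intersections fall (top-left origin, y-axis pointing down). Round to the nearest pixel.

One third of 749 is 249.67; one third of 1509 is 503.
Vertical third lines at x = 250 and x = 499; horizontal third lines at y = 503 and y = 1006.

(250, 503), (499, 503), (250, 1006), (499, 1006)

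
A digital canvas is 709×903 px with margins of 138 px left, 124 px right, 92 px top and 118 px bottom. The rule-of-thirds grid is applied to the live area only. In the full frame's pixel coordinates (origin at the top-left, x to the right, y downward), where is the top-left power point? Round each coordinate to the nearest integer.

(287, 323)

Content width = 709 − 138 − 124 = 447 px; content height = 903 − 92 − 118 = 693 px.
Top-left is one-third across and one-third down within the live area.
x = 138 + 1 × 447/3 = 138 + 149.00 ≈ 287
y = 92 + 1 × 693/3 = 92 + 231.00 ≈ 323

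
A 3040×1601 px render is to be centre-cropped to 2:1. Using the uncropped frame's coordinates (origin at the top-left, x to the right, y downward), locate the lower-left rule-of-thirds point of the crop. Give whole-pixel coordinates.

3040/1601 < 2/1, so the 2:1 crop keeps the full width 3040 and trims height to 3040 × 1/2 = 1520.00 px.
Top offset = (1601 − 1520.00)/2 = 40.50 px; left offset = 0.
Lower-left is one-third across and two-thirds down within the crop:
x = 0.00 + 1 × 3040.00/3 ≈ 1013; y = 40.50 + 2 × 1520.00/3 ≈ 1054.

(1013, 1054)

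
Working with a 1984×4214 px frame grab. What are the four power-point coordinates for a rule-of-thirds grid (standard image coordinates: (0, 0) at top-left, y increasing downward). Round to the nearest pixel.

(661, 1405), (1323, 1405), (661, 2809), (1323, 2809)

One third of 1984 is 661.33; one third of 4214 is 1404.67.
Vertical third lines at x = 661 and x = 1323; horizontal third lines at y = 1405 and y = 2809.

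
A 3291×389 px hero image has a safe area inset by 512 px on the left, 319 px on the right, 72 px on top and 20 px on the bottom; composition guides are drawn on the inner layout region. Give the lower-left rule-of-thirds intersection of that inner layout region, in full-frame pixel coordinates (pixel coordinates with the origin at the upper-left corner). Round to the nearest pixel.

Content width = 3291 − 512 − 319 = 2460 px; content height = 389 − 72 − 20 = 297 px.
Lower-left is one-third across and two-thirds down within the inner layout region.
x = 512 + 1 × 2460/3 = 512 + 820.00 ≈ 1332
y = 72 + 2 × 297/3 = 72 + 198.00 ≈ 270

(1332, 270)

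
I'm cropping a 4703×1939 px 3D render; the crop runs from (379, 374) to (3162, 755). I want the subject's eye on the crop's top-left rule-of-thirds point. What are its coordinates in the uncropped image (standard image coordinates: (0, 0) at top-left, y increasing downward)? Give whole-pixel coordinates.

Crop width = 3162 − 379 = 2783 px; one third is 927.67 px.
Crop height = 755 − 374 = 381 px; one third is 127.00 px.
The top-left point is one-third across and one-third down within the crop:
x = 379 + 1 × 927.67 ≈ 1307; y = 374 + 1 × 127.00 ≈ 501.

x = 1307 px, y = 501 px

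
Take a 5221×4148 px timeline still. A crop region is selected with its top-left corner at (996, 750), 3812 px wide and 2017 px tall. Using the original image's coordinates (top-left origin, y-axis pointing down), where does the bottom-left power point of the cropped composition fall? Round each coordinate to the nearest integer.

x = 2267 px, y = 2095 px

One third of the crop width 3812 is 1270.67 px.
One third of the crop height 2017 is 672.33 px.
The bottom-left point is one-third across and two-thirds down within the crop:
x = 996 + 1 × 1270.67 ≈ 2267; y = 750 + 2 × 672.33 ≈ 2095.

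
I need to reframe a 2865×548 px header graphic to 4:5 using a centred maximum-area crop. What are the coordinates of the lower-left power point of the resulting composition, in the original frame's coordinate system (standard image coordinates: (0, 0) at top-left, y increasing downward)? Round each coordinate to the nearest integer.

2865/548 > 4/5, so the 4:5 crop keeps the full height 548 and trims width to 548 × 4/5 = 438.40 px.
Left offset = (2865 − 438.40)/2 = 1213.30 px; top offset = 0.
Lower-left is one-third across and two-thirds down within the crop:
x = 1213.30 + 1 × 438.40/3 ≈ 1359; y = 0.00 + 2 × 548.00/3 ≈ 365.

x = 1359 px, y = 365 px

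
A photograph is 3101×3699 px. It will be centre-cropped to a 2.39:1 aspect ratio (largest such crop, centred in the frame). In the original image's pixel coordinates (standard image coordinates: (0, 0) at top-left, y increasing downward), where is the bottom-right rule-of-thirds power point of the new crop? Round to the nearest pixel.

x = 2067 px, y = 2066 px

3101/3699 < 2.39/1, so the 2.39:1 crop keeps the full width 3101 and trims height to 3101 × 1/2.39 = 1297.49 px.
Top offset = (3699 − 1297.49)/2 = 1200.76 px; left offset = 0.
Bottom-right is two-thirds across and two-thirds down within the crop:
x = 0.00 + 2 × 3101.00/3 ≈ 2067; y = 1200.76 + 2 × 1297.49/3 ≈ 2066.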